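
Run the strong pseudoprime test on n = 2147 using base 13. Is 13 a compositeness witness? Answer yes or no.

yes

n − 1 = 2146 = 2^1 · 1073, so s = 1 and d = 1073.
By repeated squaring, 13^1073 ≡ 135 (mod 2147).
x_0 = 13^1073 mod 2147 = 135.
x_0 ∉ {1, 2146} and s = 1, so 13 is a Miller–Rabin witness and 2147 is composite.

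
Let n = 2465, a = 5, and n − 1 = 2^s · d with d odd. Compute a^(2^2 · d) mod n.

30

n − 1 = 2464 = 2^5 · 77, so s = 5 and d = 77.
x_0 = 5^77 mod 2465 = 2145.
x_1 = 2145^2 mod 2465 = 1335.
x_2 = 1335^2 mod 2465 = 30.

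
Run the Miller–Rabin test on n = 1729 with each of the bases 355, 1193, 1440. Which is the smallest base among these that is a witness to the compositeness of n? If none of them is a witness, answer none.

n − 1 = 1728 = 2^6 · 27, so s = 6 and d = 27.
Base 355: x_0 = 355^27 mod 1729 = 1728. x_0 = 1728 ≡ −1, so 355 is not a witness.
Base 1193: x_0 = 1193^27 mod 1729 = 1728. x_0 = 1728 ≡ −1, so 1193 is not a witness.
Base 1440: x_0 = 1440^27 mod 1729 = 1728. x_0 = 1728 ≡ −1, so 1440 is not a witness.
No listed base is a witness for 1729.

none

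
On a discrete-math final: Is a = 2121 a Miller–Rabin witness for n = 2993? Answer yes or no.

n − 1 = 2992 = 2^4 · 187, so s = 4 and d = 187.
x_0 = 2121^187 mod 2993 = 2003.
x_0 is neither 1 nor 2992, so continue squaring.
x_1 = 2003^2 mod 2993 = 1389.
x_2 = 1389^2 mod 2993 = 1829.
x_3 = 1829^2 mod 2993 = 2060.
Reached i = s−1 = 3 without hitting −1: 2121 is a Miller–Rabin witness and 2993 is composite.

yes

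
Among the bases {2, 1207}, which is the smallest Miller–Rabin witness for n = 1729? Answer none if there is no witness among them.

n − 1 = 1728 = 2^6 · 27, so s = 6 and d = 27.
Base 2: x_0 = 2^27 mod 1729 = 645. x_0 is neither 1 nor 1728, so continue squaring. x_1 = 645^2 mod 1729 = 1065. x_2 = 1065^2 mod 1729 = 1. x_2 = 1 but x_1 ≠ ±1, a nontrivial square root of 1 — 2 is a witness and 1729 is composite.
Base 1207: x_0 = 1207^27 mod 1729 = 265. x_0 is neither 1 nor 1728, so continue squaring. x_1 = 265^2 mod 1729 = 1065. x_2 = 1065^2 mod 1729 = 1. x_2 = 1 but x_1 ≠ ±1, a nontrivial square root of 1 — 1207 is a witness and 1729 is composite.
The smallest witness among the given bases is 2.

2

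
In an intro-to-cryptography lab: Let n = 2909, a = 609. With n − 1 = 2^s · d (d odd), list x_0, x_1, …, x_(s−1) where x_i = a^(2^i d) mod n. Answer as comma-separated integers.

2031, 2908

n − 1 = 2908 = 2^2 · 727, so s = 2 and d = 727.
x_0 = 609^727 mod 2909 = 2031.
x_1 = 2031^2 mod 2909 = 2908.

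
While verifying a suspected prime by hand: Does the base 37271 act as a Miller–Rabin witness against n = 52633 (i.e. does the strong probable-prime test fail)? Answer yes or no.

no

n − 1 = 52632 = 2^3 · 6579, so s = 3 and d = 6579.
x_0 = 37271^6579 mod 52633 = 52632.
x_0 = 52632 ≡ −1, so 37271 is not a witness.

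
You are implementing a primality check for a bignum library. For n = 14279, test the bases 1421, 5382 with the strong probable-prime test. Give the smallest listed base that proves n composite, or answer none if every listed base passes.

n − 1 = 14278 = 2^1 · 7139, so s = 1 and d = 7139.
Base 1421: x_0 = 1421^7139 mod 14279 = 3690. x_0 ∉ {1, 14278} and s = 1, so 1421 is a Miller–Rabin witness and 14279 is composite.
Base 5382: x_0 = 5382^7139 mod 14279 = 13306. x_0 ∉ {1, 14278} and s = 1, so 5382 is a Miller–Rabin witness and 14279 is composite.
The smallest witness among the given bases is 1421.

1421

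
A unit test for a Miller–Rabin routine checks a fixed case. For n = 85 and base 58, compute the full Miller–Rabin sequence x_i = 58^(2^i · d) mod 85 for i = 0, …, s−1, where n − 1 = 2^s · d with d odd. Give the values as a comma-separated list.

n − 1 = 84 = 2^2 · 21, so s = 2 and d = 21.
x_0 = 58^21 mod 85 = 28.
x_1 = 28^2 mod 85 = 19.

28, 19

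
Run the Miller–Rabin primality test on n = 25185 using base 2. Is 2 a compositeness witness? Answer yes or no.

yes

n − 1 = 25184 = 2^5 · 787, so s = 5 and d = 787.
x_0 = 2^787 mod 25185 = 24398.
x_0 is neither 1 nor 25184, so continue squaring.
x_1 = 24398^2 mod 25185 = 14929.
x_2 = 14929^2 mod 25185 = 12976.
x_3 = 12976^2 mod 25185 = 14851.
x_4 = 14851^2 mod 25185 = 7156.
Reached i = s−1 = 4 without hitting −1: 2 is a Miller–Rabin witness and 25185 is composite.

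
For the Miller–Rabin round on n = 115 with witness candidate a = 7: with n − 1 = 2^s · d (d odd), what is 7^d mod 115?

n − 1 = 114 = 2^1 · 57, so s = 1 and d = 57.
7^57 mod 115 = 112.

112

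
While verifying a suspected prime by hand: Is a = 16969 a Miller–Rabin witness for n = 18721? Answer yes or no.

yes

n − 1 = 18720 = 2^5 · 585, so s = 5 and d = 585.
x_0 = 16969^585 mod 18721 = 12826.
x_0 is neither 1 nor 18720, so continue squaring.
x_1 = 12826^2 mod 18721 = 4849.
x_2 = 4849^2 mod 18721 = 17946.
x_3 = 17946^2 mod 18721 = 1553.
x_4 = 1553^2 mod 18721 = 15521.
Reached i = s−1 = 4 without hitting −1: 16969 is a Miller–Rabin witness and 18721 is composite.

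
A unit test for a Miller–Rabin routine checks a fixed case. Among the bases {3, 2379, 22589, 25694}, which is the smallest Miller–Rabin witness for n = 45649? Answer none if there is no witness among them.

3

n − 1 = 45648 = 2^4 · 2853, so s = 4 and d = 2853.
Base 3: x_0 = 3^2853 mod 45649 = 12251. x_0 is neither 1 nor 45648, so continue squaring. x_1 = 12251^2 mod 45649 = 38738. x_2 = 38738^2 mod 45649 = 13067. x_3 = 13067^2 mod 45649 = 19229. Reached i = s−1 = 3 without hitting −1: 3 is a Miller–Rabin witness and 45649 is composite.
Base 2379: x_0 = 2379^2853 mod 45649 = 38899. x_0 is neither 1 nor 45648, so continue squaring. x_1 = 38899^2 mod 45649 = 4798. x_2 = 4798^2 mod 45649 = 13708. x_3 = 13708^2 mod 45649 = 17980. Reached i = s−1 = 3 without hitting −1: 2379 is a Miller–Rabin witness and 45649 is composite.
Base 22589: x_0 = 22589^2853 mod 45649 = 4872. x_0 is neither 1 nor 45648, so continue squaring. x_1 = 4872^2 mod 45649 = 44553. x_2 = 44553^2 mod 45649 = 14342. x_3 = 14342^2 mod 45649 = 44219. Reached i = s−1 = 3 without hitting −1: 22589 is a Miller–Rabin witness and 45649 is composite.
Base 25694: x_0 = 25694^2853 mod 45649 = 1452. x_0 is neither 1 nor 45648, so continue squaring. x_1 = 1452^2 mod 45649 = 8450. x_2 = 8450^2 mod 45649 = 7464. x_3 = 7464^2 mod 45649 = 19516. Reached i = s−1 = 3 without hitting −1: 25694 is a Miller–Rabin witness and 45649 is composite.
The smallest witness among the given bases is 3.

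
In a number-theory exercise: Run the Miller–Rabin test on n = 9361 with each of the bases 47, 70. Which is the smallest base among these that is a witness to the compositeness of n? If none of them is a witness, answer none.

n − 1 = 9360 = 2^4 · 585, so s = 4 and d = 585.
Base 47: x_0 = 47^585 mod 9361 = 1. x_0 = 1, so 47 is not a witness.
Base 70: x_0 = 70^585 mod 9361 = 1. x_0 = 1, so 70 is not a witness.
No listed base is a witness for 9361.

none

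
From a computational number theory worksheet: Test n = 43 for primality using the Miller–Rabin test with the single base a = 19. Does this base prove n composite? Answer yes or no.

no

n − 1 = 42 = 2^1 · 21, so s = 1 and d = 21.
x_0 = 19^21 mod 43 = 42.
x_0 = 42 ≡ −1, so 19 is not a witness.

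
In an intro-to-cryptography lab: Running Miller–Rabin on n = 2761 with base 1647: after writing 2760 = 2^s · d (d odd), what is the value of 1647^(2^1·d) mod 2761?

n − 1 = 2760 = 2^3 · 345, so s = 3 and d = 345.
By repeated squaring, 1647^345 ≡ 1000 (mod 2761).
x_0 = 1000.
x_1 = 1000^2 mod 2761 = 518.

518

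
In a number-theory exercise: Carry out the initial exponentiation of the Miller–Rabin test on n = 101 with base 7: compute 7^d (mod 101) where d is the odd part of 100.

n − 1 = 100 = 2^2 · 25, so s = 2 and d = 25.
7^25 mod 101 = 10.

10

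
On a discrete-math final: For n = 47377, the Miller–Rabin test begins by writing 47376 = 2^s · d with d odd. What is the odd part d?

Halving: 47376 → 23688 → 11844 → 5922 → 2961; 2961 is odd.
So 47376 = 2^4 · 2961.

2961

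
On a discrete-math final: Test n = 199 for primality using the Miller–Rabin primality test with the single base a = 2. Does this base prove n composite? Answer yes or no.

n − 1 = 198 = 2^1 · 99, so s = 1 and d = 99.
x_0 = 2^99 mod 199 = 1.
x_0 = 1, so 2 is not a witness.

no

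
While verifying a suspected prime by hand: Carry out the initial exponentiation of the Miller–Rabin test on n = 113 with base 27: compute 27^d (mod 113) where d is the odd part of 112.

42

n − 1 = 112 = 2^4 · 7, so s = 4 and d = 7.
27^7 mod 113 = 42.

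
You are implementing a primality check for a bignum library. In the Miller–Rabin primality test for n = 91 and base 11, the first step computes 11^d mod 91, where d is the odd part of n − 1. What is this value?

n − 1 = 90 = 2^1 · 45, so s = 1 and d = 45.
By repeated squaring, 11^45 ≡ 8 (mod 91).

8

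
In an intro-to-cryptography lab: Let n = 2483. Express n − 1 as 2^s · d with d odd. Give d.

Halving: 2482 → 1241; 1241 is odd.
So 2482 = 2^1 · 1241.

1241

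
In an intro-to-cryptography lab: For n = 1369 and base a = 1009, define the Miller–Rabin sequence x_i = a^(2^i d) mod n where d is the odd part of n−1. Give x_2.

n − 1 = 1368 = 2^3 · 171, so s = 3 and d = 171.
Repeated squaring mod 1369: 1009^1 ≡ 1009, 1009^2 ≡ 914, 1009^4 ≡ 306, 1009^8 ≡ 544, 1009^16 ≡ 232, 1009^32 ≡ 433, 1009^64 ≡ 1305, 1009^128 ≡ 1358.
171 = 128 + 32 + 8 + 2 + 1, so 1009^171 ≡ 1358·433·544·914·1009 ≡ 1333 (mod 1369).
x_0 = 1333.
x_1 = 1333^2 mod 1369 = 1296.
x_2 = 1296^2 mod 1369 = 1222.

1222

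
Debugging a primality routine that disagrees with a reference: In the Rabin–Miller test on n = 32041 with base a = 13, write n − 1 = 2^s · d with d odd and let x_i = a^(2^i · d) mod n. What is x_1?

n − 1 = 32040 = 2^3 · 4005, so s = 3 and d = 4005.
x_0 = 13^4005 mod 32041 = 15574.
x_1 = 15574^2 mod 32041 = 31147.

31147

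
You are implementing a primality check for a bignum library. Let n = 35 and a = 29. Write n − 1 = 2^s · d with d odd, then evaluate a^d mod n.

29

n − 1 = 34 = 2^1 · 17, so s = 1 and d = 17.
By repeated squaring, 29^17 ≡ 29 (mod 35).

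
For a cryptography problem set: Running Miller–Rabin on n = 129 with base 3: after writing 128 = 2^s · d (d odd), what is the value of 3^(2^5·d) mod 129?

n − 1 = 128 = 2^7 · 1, so s = 7 and d = 1.
x_0 = 3^1 mod 129 = 3.
x_1 = 3^2 mod 129 = 9.
x_2 = 9^2 mod 129 = 81.
x_3 = 81^2 mod 129 = 111.
x_4 = 111^2 mod 129 = 66.
x_5 = 66^2 mod 129 = 99.

99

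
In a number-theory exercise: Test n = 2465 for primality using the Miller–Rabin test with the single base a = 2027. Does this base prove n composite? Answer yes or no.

n − 1 = 2464 = 2^5 · 77, so s = 5 and d = 77.
x_0 = 2027^77 mod 2465 = 157.
x_0 is neither 1 nor 2464, so continue squaring.
x_1 = 157^2 mod 2465 = 2464.
x_1 ≡ −1, so 2027 is not a witness.

no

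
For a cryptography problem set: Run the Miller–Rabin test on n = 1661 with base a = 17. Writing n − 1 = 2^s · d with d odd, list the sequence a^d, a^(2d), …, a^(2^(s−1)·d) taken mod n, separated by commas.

n − 1 = 1660 = 2^2 · 415, so s = 2 and d = 415.
x_0 = 17^415 mod 1661 = 153.
x_1 = 153^2 mod 1661 = 155.

153, 155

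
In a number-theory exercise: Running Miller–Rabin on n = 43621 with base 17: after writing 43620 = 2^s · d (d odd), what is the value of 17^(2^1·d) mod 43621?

n − 1 = 43620 = 2^2 · 10905, so s = 2 and d = 10905.
x_0 = 17^10905 mod 43621 = 1817.
x_1 = 1817^2 mod 43621 = 29914.

29914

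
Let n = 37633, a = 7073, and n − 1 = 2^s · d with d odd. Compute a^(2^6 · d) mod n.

21728

n − 1 = 37632 = 2^8 · 147, so s = 8 and d = 147.
x_0 = 7073^147 mod 37633 = 6282.
x_1 = 6282^2 mod 37633 = 24140.
x_2 = 24140^2 mod 37633 = 30228.
x_3 = 30228^2 mod 37633 = 2744.
x_4 = 2744^2 mod 37633 = 2936.
x_5 = 2936^2 mod 37633 = 2139.
x_6 = 2139^2 mod 37633 = 21728.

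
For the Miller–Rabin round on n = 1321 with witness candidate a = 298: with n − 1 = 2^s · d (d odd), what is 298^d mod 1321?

n − 1 = 1320 = 2^3 · 165, so s = 3 and d = 165.
298^165 mod 1321 = 1320.

1320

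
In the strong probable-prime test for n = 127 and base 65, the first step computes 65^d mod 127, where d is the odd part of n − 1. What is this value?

n − 1 = 126 = 2^1 · 63, so s = 1 and d = 63.
Repeated squaring mod 127: 65^1 ≡ 65, 65^2 ≡ 34, 65^4 ≡ 13, 65^8 ≡ 42, 65^16 ≡ 113, 65^32 ≡ 69.
63 = 32 + 16 + 8 + 4 + 2 + 1, so 65^63 ≡ 69·113·42·13·34·65 ≡ 126 (mod 127).

126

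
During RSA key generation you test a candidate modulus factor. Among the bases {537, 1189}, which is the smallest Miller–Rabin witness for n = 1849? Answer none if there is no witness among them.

none

n − 1 = 1848 = 2^3 · 231, so s = 3 and d = 231.
Base 537: x_0 = 537^231 mod 1849 = 1. x_0 = 1, so 537 is not a witness.
Base 1189: x_0 = 1189^231 mod 1849 = 1848. x_0 = 1848 ≡ −1, so 1189 is not a witness.
No listed base is a witness for 1849.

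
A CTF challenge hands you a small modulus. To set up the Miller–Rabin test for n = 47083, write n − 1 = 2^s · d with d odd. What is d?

23541

Halving: 47082 → 23541; 23541 is odd.
So 47082 = 2^1 · 23541.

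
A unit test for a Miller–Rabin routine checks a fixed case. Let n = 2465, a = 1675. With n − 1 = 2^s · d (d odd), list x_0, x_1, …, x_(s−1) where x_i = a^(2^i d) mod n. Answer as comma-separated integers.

1130, 30, 900, 1480, 1480

n − 1 = 2464 = 2^5 · 77, so s = 5 and d = 77.
x_0 = 1675^77 mod 2465 = 1130.
x_1 = 1130^2 mod 2465 = 30.
x_2 = 30^2 mod 2465 = 900.
x_3 = 900^2 mod 2465 = 1480.
x_4 = 1480^2 mod 2465 = 1480.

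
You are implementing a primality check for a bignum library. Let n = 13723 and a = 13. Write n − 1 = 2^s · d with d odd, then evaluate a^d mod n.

13722

n − 1 = 13722 = 2^1 · 6861, so s = 1 and d = 6861.
13^6861 mod 13723 = 13722.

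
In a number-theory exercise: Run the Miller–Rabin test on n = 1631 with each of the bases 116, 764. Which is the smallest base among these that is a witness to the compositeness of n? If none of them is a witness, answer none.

n − 1 = 1630 = 2^1 · 815, so s = 1 and d = 815.
Base 116: x_0 = 116^815 mod 1631 = 961. x_0 ∉ {1, 1630} and s = 1, so 116 is a Miller–Rabin witness and 1631 is composite.
Base 764: x_0 = 764^815 mod 1631 = 1247. x_0 ∉ {1, 1630} and s = 1, so 764 is a Miller–Rabin witness and 1631 is composite.
The smallest witness among the given bases is 116.

116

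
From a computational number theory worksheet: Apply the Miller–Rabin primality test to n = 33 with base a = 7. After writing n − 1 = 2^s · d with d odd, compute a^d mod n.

n − 1 = 32 = 2^5 · 1, so s = 5 and d = 1.
7^1 mod 33 = 7.

7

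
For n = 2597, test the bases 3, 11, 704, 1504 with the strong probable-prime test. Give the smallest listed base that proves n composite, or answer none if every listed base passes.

3

n − 1 = 2596 = 2^2 · 649, so s = 2 and d = 649.
Base 3: x_0 = 3^649 mod 2597 = 724. x_0 is neither 1 nor 2596, so continue squaring. x_1 = 724^2 mod 2597 = 2179. Reached i = s−1 = 1 without hitting −1: 3 is a Miller–Rabin witness and 2597 is composite.
Base 11: x_0 = 11^649 mod 2597 = 718. x_0 is neither 1 nor 2596, so continue squaring. x_1 = 718^2 mod 2597 = 1318. Reached i = s−1 = 1 without hitting −1: 11 is a Miller–Rabin witness and 2597 is composite.
Base 704: x_0 = 704^649 mod 2597 = 2272. x_0 is neither 1 nor 2596, so continue squaring. x_1 = 2272^2 mod 2597 = 1745. Reached i = s−1 = 1 without hitting −1: 704 is a Miller–Rabin witness and 2597 is composite.
Base 1504: x_0 = 1504^649 mod 2597 = 1105. x_0 is neither 1 nor 2596, so continue squaring. x_1 = 1105^2 mod 2597 = 435. Reached i = s−1 = 1 without hitting −1: 1504 is a Miller–Rabin witness and 2597 is composite.
The smallest witness among the given bases is 3.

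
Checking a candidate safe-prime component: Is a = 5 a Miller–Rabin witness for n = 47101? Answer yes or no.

n − 1 = 47100 = 2^2 · 11775, so s = 2 and d = 11775.
x_0 = 5^11775 mod 47101 = 21215.
x_0 is neither 1 nor 47100, so continue squaring.
x_1 = 21215^2 mod 47101 = 26170.
Reached i = s−1 = 1 without hitting −1: 5 is a Miller–Rabin witness and 47101 is composite.

yes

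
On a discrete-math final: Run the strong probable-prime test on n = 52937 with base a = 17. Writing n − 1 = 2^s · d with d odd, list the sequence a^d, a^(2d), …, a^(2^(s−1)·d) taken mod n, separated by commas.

1, 1, 1

n − 1 = 52936 = 2^3 · 6617, so s = 3 and d = 6617.
x_0 = 17^6617 mod 52937 = 1.
x_1 = 1^2 mod 52937 = 1.
x_2 = 1^2 mod 52937 = 1.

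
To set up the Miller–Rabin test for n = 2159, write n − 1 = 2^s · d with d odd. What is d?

Halving: 2158 → 1079; 1079 is odd.
So 2158 = 2^1 · 1079.

1079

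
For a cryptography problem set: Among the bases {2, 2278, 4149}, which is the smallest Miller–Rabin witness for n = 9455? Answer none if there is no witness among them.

n − 1 = 9454 = 2^1 · 4727, so s = 1 and d = 4727.
Base 2: x_0 = 2^4727 mod 9455 = 6483. x_0 ∉ {1, 9454} and s = 1, so 2 is a Miller–Rabin witness and 9455 is composite.
Base 2278: x_0 = 2278^4727 mod 9455 = 2472. x_0 ∉ {1, 9454} and s = 1, so 2278 is a Miller–Rabin witness and 9455 is composite.
Base 4149: x_0 = 4149^4727 mod 9455 = 5369. x_0 ∉ {1, 9454} and s = 1, so 4149 is a Miller–Rabin witness and 9455 is composite.
The smallest witness among the given bases is 2.

2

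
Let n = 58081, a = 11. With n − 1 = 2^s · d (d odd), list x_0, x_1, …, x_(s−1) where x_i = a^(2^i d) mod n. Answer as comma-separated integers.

n − 1 = 58080 = 2^5 · 1815, so s = 5 and d = 1815.
x_0 = 11^1815 mod 58081 = 47829.
x_1 = 47829^2 mod 58081 = 34975.
x_2 = 34975^2 mod 58081 = 6684.
x_3 = 6684^2 mod 58081 = 11567.
x_4 = 11567^2 mod 58081 = 34946.

47829, 34975, 6684, 11567, 34946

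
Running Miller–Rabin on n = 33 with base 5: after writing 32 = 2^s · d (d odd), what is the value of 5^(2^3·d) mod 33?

n − 1 = 32 = 2^5 · 1, so s = 5 and d = 1.
x_0 = 5^1 mod 33 = 5.
x_1 = 5^2 mod 33 = 25.
x_2 = 25^2 mod 33 = 31.
x_3 = 31^2 mod 33 = 4.

4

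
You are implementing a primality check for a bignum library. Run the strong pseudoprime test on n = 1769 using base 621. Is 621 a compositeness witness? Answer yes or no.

no

n − 1 = 1768 = 2^3 · 221, so s = 3 and d = 221.
x_0 = 621^221 mod 1769 = 621.
x_0 is neither 1 nor 1768, so continue squaring.
x_1 = 621^2 mod 1769 = 1768.
x_1 ≡ −1, so 621 is not a witness.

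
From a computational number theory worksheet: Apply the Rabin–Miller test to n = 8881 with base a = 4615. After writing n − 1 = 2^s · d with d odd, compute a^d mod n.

n − 1 = 8880 = 2^4 · 555, so s = 4 and d = 555.
4615^555 mod 8881 = 7959.

7959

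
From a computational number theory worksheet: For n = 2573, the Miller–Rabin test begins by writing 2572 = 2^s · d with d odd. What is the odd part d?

Halving: 2572 → 1286 → 643; 643 is odd.
So 2572 = 2^2 · 643.

643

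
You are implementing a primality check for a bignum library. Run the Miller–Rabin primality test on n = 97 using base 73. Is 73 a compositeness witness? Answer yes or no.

n − 1 = 96 = 2^5 · 3, so s = 5 and d = 3.
x_0 = 73^3 mod 97 = 47.
x_0 is neither 1 nor 96, so continue squaring.
x_1 = 47^2 mod 97 = 75.
x_2 = 75^2 mod 97 = 96.
x_2 ≡ −1, so 73 is not a witness.

no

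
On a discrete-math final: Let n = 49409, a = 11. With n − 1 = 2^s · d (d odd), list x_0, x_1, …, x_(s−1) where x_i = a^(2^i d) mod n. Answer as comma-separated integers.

44885, 11250, 26051, 21986, 15949, 13069, 41257, 49408

n − 1 = 49408 = 2^8 · 193, so s = 8 and d = 193.
x_0 = 11^193 mod 49409 = 44885.
x_1 = 44885^2 mod 49409 = 11250.
x_2 = 11250^2 mod 49409 = 26051.
x_3 = 26051^2 mod 49409 = 21986.
x_4 = 21986^2 mod 49409 = 15949.
x_5 = 15949^2 mod 49409 = 13069.
x_6 = 13069^2 mod 49409 = 41257.
x_7 = 41257^2 mod 49409 = 49408.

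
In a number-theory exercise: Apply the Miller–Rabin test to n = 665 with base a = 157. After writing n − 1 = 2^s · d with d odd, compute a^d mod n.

348

n − 1 = 664 = 2^3 · 83, so s = 3 and d = 83.
Repeated squaring mod 665: 157^1 ≡ 157, 157^2 ≡ 44, 157^4 ≡ 606, 157^8 ≡ 156, 157^16 ≡ 396, 157^32 ≡ 541, 157^64 ≡ 81.
83 = 64 + 16 + 2 + 1, so 157^83 ≡ 81·396·44·157 ≡ 348 (mod 665).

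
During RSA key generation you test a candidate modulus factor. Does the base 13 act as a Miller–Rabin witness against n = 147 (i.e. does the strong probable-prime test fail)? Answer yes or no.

yes

n − 1 = 146 = 2^1 · 73, so s = 1 and d = 73.
x_0 = 13^73 mod 147 = 139.
x_0 ∉ {1, 146} and s = 1, so 13 is a Miller–Rabin witness and 147 is composite.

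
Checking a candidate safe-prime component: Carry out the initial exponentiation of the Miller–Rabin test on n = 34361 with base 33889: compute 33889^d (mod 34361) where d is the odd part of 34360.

19574

n − 1 = 34360 = 2^3 · 4295, so s = 3 and d = 4295.
33889^4295 mod 34361 = 19574.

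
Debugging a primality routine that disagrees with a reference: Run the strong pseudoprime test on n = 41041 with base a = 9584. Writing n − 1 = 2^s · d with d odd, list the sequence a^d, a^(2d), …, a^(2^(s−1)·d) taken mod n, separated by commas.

24025, 1, 1, 1

n − 1 = 41040 = 2^4 · 2565, so s = 4 and d = 2565.
x_0 = 9584^2565 mod 41041 = 24025.
x_1 = 24025^2 mod 41041 = 1.
x_2 = 1^2 mod 41041 = 1.
x_3 = 1^2 mod 41041 = 1.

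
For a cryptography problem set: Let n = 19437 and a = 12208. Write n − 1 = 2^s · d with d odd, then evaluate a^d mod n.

7507

n − 1 = 19436 = 2^2 · 4859, so s = 2 and d = 4859.
12208^4859 mod 19437 = 7507.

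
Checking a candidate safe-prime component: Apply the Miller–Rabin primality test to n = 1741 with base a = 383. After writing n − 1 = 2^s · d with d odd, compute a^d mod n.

59

n − 1 = 1740 = 2^2 · 435, so s = 2 and d = 435.
Repeated squaring mod 1741: 383^1 ≡ 383, 383^2 ≡ 445, 383^4 ≡ 1292, 383^8 ≡ 1386, 383^16 ≡ 673, 383^32 ≡ 269, 383^64 ≡ 980, 383^128 ≡ 1109, 383^256 ≡ 735.
435 = 256 + 128 + 32 + 16 + 2 + 1, so 383^435 ≡ 735·1109·269·673·445·383 ≡ 59 (mod 1741).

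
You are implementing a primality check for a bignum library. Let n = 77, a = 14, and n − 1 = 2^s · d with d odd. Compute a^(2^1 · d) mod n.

49

n − 1 = 76 = 2^2 · 19, so s = 2 and d = 19.
Repeated squaring mod 77: 14^1 ≡ 14, 14^2 ≡ 42, 14^4 ≡ 70, 14^8 ≡ 49, 14^16 ≡ 14.
19 = 16 + 2 + 1, so 14^19 ≡ 14·42·14 ≡ 70 (mod 77).
x_0 = 70.
x_1 = 70^2 mod 77 = 49.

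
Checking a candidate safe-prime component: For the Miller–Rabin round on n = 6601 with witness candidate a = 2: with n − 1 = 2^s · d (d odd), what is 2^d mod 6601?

2738

n − 1 = 6600 = 2^3 · 825, so s = 3 and d = 825.
2^825 mod 6601 = 2738.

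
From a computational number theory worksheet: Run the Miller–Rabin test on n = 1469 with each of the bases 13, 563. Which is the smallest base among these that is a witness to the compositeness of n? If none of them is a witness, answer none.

13

n − 1 = 1468 = 2^2 · 367, so s = 2 and d = 367.
Base 13: x_0 = 13^367 mod 1469 = 741. x_0 is neither 1 nor 1468, so continue squaring. x_1 = 741^2 mod 1469 = 1144. Reached i = s−1 = 1 without hitting −1: 13 is a Miller–Rabin witness and 1469 is composite.
Base 563: x_0 = 563^367 mod 1469 = 1122. x_0 is neither 1 nor 1468, so continue squaring. x_1 = 1122^2 mod 1469 = 1420. Reached i = s−1 = 1 without hitting −1: 563 is a Miller–Rabin witness and 1469 is composite.
The smallest witness among the given bases is 13.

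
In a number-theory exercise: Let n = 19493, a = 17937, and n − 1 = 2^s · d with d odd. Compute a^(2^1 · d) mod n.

n − 1 = 19492 = 2^2 · 4873, so s = 2 and d = 4873.
x_0 = 17937^4873 mod 19493 = 5392.
x_1 = 5392^2 mod 19493 = 9601.

9601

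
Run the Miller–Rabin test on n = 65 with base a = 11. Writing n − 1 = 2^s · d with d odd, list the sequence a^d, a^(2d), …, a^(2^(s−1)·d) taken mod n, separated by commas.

n − 1 = 64 = 2^6 · 1, so s = 6 and d = 1.
x_0 = 11^1 mod 65 = 11.
x_1 = 11^2 mod 65 = 56.
x_2 = 56^2 mod 65 = 16.
x_3 = 16^2 mod 65 = 61.
x_4 = 61^2 mod 65 = 16.
x_5 = 16^2 mod 65 = 61.

11, 56, 16, 61, 16, 61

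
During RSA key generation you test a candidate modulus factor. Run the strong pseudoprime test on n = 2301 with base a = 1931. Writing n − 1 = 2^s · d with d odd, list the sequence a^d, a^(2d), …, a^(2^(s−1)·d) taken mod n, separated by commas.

n − 1 = 2300 = 2^2 · 575, so s = 2 and d = 575.
x_0 = 1931^575 mod 2301 = 158.
x_1 = 158^2 mod 2301 = 1954.

158, 1954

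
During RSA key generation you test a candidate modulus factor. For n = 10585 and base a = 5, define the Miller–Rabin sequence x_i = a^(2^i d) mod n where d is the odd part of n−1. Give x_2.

4525

n − 1 = 10584 = 2^3 · 1323, so s = 3 and d = 1323.
x_0 = 5^1323 mod 10585 = 9395.
x_1 = 9395^2 mod 10585 = 8295.
x_2 = 8295^2 mod 10585 = 4525.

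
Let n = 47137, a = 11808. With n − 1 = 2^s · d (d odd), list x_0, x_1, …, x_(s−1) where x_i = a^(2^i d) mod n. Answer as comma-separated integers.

n − 1 = 47136 = 2^5 · 1473, so s = 5 and d = 1473.
x_0 = 11808^1473 mod 47137 = 33094.
x_1 = 33094^2 mod 47137 = 31778.
x_2 = 31778^2 mod 47137 = 25333.
x_3 = 25333^2 mod 47137 = 37771.
x_4 = 37771^2 mod 47137 = 47136.

33094, 31778, 25333, 37771, 47136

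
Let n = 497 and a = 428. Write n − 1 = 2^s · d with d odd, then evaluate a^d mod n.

253

n − 1 = 496 = 2^4 · 31, so s = 4 and d = 31.
428^31 mod 497 = 253.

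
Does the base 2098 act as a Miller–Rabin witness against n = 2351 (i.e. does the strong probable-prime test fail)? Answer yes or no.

n − 1 = 2350 = 2^1 · 1175, so s = 1 and d = 1175.
x_0 = 2098^1175 mod 2351 = 2350.
x_0 = 2350 ≡ −1, so 2098 is not a witness.

no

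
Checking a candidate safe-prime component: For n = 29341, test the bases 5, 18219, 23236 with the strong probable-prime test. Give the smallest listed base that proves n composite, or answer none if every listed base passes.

n − 1 = 29340 = 2^2 · 7335, so s = 2 and d = 7335.
Base 5: x_0 = 5^7335 mod 29341 = 15127. x_0 is neither 1 nor 29340, so continue squaring. x_1 = 15127^2 mod 29341 = 25011. Reached i = s−1 = 1 without hitting −1: 5 is a Miller–Rabin witness and 29341 is composite.
Base 18219: x_0 = 18219^7335 mod 29341 = 23057. x_0 is neither 1 nor 29340, so continue squaring. x_1 = 23057^2 mod 29341 = 25011. Reached i = s−1 = 1 without hitting −1: 18219 is a Miller–Rabin witness and 29341 is composite.
Base 23236: x_0 = 23236^7335 mod 29341 = 14763. x_0 is neither 1 nor 29340, so continue squaring. x_1 = 14763^2 mod 29341 = 1221. Reached i = s−1 = 1 without hitting −1: 23236 is a Miller–Rabin witness and 29341 is composite.
The smallest witness among the given bases is 5.

5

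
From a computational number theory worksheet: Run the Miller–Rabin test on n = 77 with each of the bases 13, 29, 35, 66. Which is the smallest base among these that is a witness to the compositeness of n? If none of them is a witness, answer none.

13

n − 1 = 76 = 2^2 · 19, so s = 2 and d = 19.
Base 13: x_0 = 13^19 mod 77 = 6. x_0 is neither 1 nor 76, so continue squaring. x_1 = 6^2 mod 77 = 36. Reached i = s−1 = 1 without hitting −1: 13 is a Miller–Rabin witness and 77 is composite.
Base 29: x_0 = 29^19 mod 77 = 8. x_0 is neither 1 nor 76, so continue squaring. x_1 = 8^2 mod 77 = 64. Reached i = s−1 = 1 without hitting −1: 29 is a Miller–Rabin witness and 77 is composite.
Base 35: x_0 = 35^19 mod 77 = 28. x_0 is neither 1 nor 76, so continue squaring. x_1 = 28^2 mod 77 = 14. Reached i = s−1 = 1 without hitting −1: 35 is a Miller–Rabin witness and 77 is composite.
Base 66: x_0 = 66^19 mod 77 = 66. x_0 is neither 1 nor 76, so continue squaring. x_1 = 66^2 mod 77 = 44. Reached i = s−1 = 1 without hitting −1: 66 is a Miller–Rabin witness and 77 is composite.
The smallest witness among the given bases is 13.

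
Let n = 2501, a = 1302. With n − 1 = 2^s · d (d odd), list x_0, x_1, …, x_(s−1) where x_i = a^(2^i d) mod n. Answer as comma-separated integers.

n − 1 = 2500 = 2^2 · 625, so s = 2 and d = 625.
x_0 = 1302^625 mod 2501 = 204.
x_1 = 204^2 mod 2501 = 1600.

204, 1600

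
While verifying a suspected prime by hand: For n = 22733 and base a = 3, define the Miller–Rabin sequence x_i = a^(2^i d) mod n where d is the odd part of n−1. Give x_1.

22053

n − 1 = 22732 = 2^2 · 5683, so s = 2 and d = 5683.
x_0 = 3^5683 mod 22733 = 22190.
x_1 = 22190^2 mod 22733 = 22053.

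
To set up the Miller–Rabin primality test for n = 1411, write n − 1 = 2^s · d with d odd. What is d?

Halving: 1410 → 705; 705 is odd.
So 1410 = 2^1 · 705.

705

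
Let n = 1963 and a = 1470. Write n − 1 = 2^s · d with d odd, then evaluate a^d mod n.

n − 1 = 1962 = 2^1 · 981, so s = 1 and d = 981.
Repeated squaring mod 1963: 1470^1 ≡ 1470, 1470^2 ≡ 1600, 1470^4 ≡ 248, 1470^8 ≡ 651, 1470^16 ≡ 1756, 1470^32 ≡ 1626, 1470^64 ≡ 1678, 1470^128 ≡ 742, 1470^256 ≡ 924, 1470^512 ≡ 1834.
981 = 512 + 256 + 128 + 64 + 16 + 4 + 1, so 1470^981 ≡ 1834·924·742·1678·1756·248·1470 ≡ 1236 (mod 1963).

1236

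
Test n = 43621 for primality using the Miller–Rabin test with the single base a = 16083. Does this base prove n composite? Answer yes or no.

n − 1 = 43620 = 2^2 · 10905, so s = 2 and d = 10905.
x_0 = 16083^10905 mod 43621 = 27169.
x_0 is neither 1 nor 43620, so continue squaring.
x_1 = 27169^2 mod 43621 = 43620.
x_1 ≡ −1, so 16083 is not a witness.

no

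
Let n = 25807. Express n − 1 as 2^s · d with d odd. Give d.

12903

Halving: 25806 → 12903; 12903 is odd.
So 25806 = 2^1 · 12903.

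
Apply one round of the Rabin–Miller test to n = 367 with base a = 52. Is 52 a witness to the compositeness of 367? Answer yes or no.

n − 1 = 366 = 2^1 · 183, so s = 1 and d = 183.
x_0 = 52^183 mod 367 = 1.
x_0 = 1, so 52 is not a witness.

no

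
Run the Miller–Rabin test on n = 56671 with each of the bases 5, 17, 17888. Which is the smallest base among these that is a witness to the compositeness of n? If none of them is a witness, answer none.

n − 1 = 56670 = 2^1 · 28335, so s = 1 and d = 28335.
Base 5: x_0 = 5^28335 mod 56671 = 1. x_0 = 1, so 5 is not a witness.
Base 17: x_0 = 17^28335 mod 56671 = 56670. x_0 = 56670 ≡ −1, so 17 is not a witness.
Base 17888: x_0 = 17888^28335 mod 56671 = 56670. x_0 = 56670 ≡ −1, so 17888 is not a witness.
No listed base is a witness for 56671.

none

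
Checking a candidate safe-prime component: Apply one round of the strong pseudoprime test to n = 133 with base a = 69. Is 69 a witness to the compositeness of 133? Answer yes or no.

no

n − 1 = 132 = 2^2 · 33, so s = 2 and d = 33.
x_0 = 69^33 mod 133 = 132.
x_0 = 132 ≡ −1, so 69 is not a witness.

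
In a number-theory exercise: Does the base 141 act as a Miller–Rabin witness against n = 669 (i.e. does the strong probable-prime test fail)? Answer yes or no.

yes

n − 1 = 668 = 2^2 · 167, so s = 2 and d = 167.
x_0 = 141^167 mod 669 = 159.
x_0 is neither 1 nor 668, so continue squaring.
x_1 = 159^2 mod 669 = 528.
Reached i = s−1 = 1 without hitting −1: 141 is a Miller–Rabin witness and 669 is composite.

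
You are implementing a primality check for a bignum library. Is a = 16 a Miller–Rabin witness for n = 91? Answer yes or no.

n − 1 = 90 = 2^1 · 45, so s = 1 and d = 45.
By repeated squaring, 16^45 ≡ 1 (mod 91).
x_0 = 16^45 mod 91 = 1.
x_0 = 1, so 16 is not a witness.

no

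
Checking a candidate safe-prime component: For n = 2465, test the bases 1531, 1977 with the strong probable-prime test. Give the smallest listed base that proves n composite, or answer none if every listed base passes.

1977

n − 1 = 2464 = 2^5 · 77, so s = 5 and d = 77.
Base 1531: x_0 = 1531^77 mod 2465 = 1. x_0 = 1, so 1531 is not a witness.
Base 1977: x_0 = 1977^77 mod 2465 = 1652. x_0 is neither 1 nor 2464, so continue squaring. x_1 = 1652^2 mod 2465 = 349. x_2 = 349^2 mod 2465 = 1016. x_3 = 1016^2 mod 2465 = 1886. x_4 = 1886^2 mod 2465 = 1. x_4 = 1 but x_3 ≠ ±1, a nontrivial square root of 1 — 1977 is a witness and 2465 is composite.
The smallest witness among the given bases is 1977.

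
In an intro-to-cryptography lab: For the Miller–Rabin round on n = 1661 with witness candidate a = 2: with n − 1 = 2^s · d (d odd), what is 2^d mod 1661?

n − 1 = 1660 = 2^2 · 415, so s = 2 and d = 415.
Repeated squaring mod 1661: 2^1 ≡ 2, 2^2 ≡ 4, 2^4 ≡ 16, 2^8 ≡ 256, 2^16 ≡ 757, 2^32 ≡ 4, 2^64 ≡ 16, 2^128 ≡ 256, 2^256 ≡ 757.
415 = 256 + 128 + 16 + 8 + 4 + 2 + 1, so 2^415 ≡ 757·256·757·256·16·4·2 ≡ 571 (mod 1661).

571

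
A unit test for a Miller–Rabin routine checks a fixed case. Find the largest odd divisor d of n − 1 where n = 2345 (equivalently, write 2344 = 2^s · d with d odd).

Halving: 2344 → 1172 → 586 → 293; 293 is odd.
So 2344 = 2^3 · 293.

293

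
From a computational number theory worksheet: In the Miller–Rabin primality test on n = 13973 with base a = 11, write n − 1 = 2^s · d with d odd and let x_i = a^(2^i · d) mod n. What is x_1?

n − 1 = 13972 = 2^2 · 3493, so s = 2 and d = 3493.
x_0 = 11^3493 mod 13973 = 10397.
x_1 = 10397^2 mod 13973 = 2481.

2481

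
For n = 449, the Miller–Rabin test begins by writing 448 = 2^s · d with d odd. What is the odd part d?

7

Halving: 448 → 224 → 112 → 56 → 28 → 14 → 7; 7 is odd.
So 448 = 2^6 · 7.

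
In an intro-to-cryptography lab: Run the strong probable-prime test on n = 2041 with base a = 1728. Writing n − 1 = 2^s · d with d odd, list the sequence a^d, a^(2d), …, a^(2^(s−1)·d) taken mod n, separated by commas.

1728, 1, 1

n − 1 = 2040 = 2^3 · 255, so s = 3 and d = 255.
x_0 = 1728^255 mod 2041 = 1728.
x_1 = 1728^2 mod 2041 = 1.
x_2 = 1^2 mod 2041 = 1.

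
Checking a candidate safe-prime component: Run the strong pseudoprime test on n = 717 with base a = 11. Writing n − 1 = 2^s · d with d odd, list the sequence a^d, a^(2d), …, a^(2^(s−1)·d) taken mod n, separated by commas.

n − 1 = 716 = 2^2 · 179, so s = 2 and d = 179.
x_0 = 11^179 mod 717 = 527.
x_1 = 527^2 mod 717 = 250.

527, 250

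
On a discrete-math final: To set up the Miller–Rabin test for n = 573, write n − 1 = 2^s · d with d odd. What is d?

143

Halving: 572 → 286 → 143; 143 is odd.
So 572 = 2^2 · 143.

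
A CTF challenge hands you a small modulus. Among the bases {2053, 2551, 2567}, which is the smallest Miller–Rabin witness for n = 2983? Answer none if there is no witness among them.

2551

n − 1 = 2982 = 2^1 · 1491, so s = 1 and d = 1491.
Base 2053: x_0 = 2053^1491 mod 2983 = 1. x_0 = 1, so 2053 is not a witness.
Base 2551: x_0 = 2551^1491 mod 2983 = 1983. x_0 ∉ {1, 2982} and s = 1, so 2551 is a Miller–Rabin witness and 2983 is composite.
Base 2567: x_0 = 2567^1491 mod 2983 = 2577. x_0 ∉ {1, 2982} and s = 1, so 2567 is a Miller–Rabin witness and 2983 is composite.
The smallest witness among the given bases is 2551.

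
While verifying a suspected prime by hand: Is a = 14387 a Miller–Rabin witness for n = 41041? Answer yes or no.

n − 1 = 41040 = 2^4 · 2565, so s = 4 and d = 2565.
Repeated squaring mod 41041: 14387^1 ≡ 14387, 14387^2 ≡ 16006, 14387^4 ≡ 14114, 14387^8 ≡ 33023, 14387^16 ≡ 18118, 14387^32 ≡ 16006, 14387^64 ≡ 14114, 14387^128 ≡ 33023, 14387^256 ≡ 18118, 14387^512 ≡ 16006, 14387^1024 ≡ 14114, 14387^2048 ≡ 33023.
2565 = 2048 + 512 + 4 + 1, so 14387^2565 ≡ 33023·16006·14114·14387 ≡ 37311 (mod 41041).
x_0 = 14387^2565 mod 41041 = 37311.
x_0 is neither 1 nor 41040, so continue squaring.
x_1 = 37311^2 mod 41041 = 1.
x_1 = 1 but x_0 ≠ ±1, a nontrivial square root of 1 — 14387 is a witness and 41041 is composite.

yes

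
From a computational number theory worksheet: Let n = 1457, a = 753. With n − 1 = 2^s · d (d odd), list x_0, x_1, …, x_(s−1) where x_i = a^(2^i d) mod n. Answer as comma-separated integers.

753, 236, 330, 1082

n − 1 = 1456 = 2^4 · 91, so s = 4 and d = 91.
x_0 = 753^91 mod 1457 = 753.
x_1 = 753^2 mod 1457 = 236.
x_2 = 236^2 mod 1457 = 330.
x_3 = 330^2 mod 1457 = 1082.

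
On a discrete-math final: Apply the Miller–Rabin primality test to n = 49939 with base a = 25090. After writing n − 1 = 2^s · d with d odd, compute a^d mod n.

1

n − 1 = 49938 = 2^1 · 24969, so s = 1 and d = 24969.
Repeated squaring mod 49939: 25090^1 ≡ 25090, 25090^2 ≡ 27005, 25090^4 ≡ 10808, 25090^8 ≡ 5543, 25090^16 ≡ 12364, 25090^32 ≡ 5217, 25090^64 ≡ 334, 25090^128 ≡ 11678, 25090^256 ≡ 42214, 25090^512 ≡ 48459, 25090^1024 ≡ 43023, 25090^2048 ≡ 39433, 25090^4096 ≡ 10846, 25090^8192 ≡ 29371, 25090^16384 ≡ 9355.
24969 = 16384 + 8192 + 256 + 128 + 8 + 1, so 25090^24969 ≡ 9355·29371·42214·11678·5543·25090 ≡ 1 (mod 49939).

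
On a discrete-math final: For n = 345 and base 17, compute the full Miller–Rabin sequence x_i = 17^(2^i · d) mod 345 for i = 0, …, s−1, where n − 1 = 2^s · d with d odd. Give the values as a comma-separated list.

n − 1 = 344 = 2^3 · 43, so s = 3 and d = 43.
x_0 = 17^43 mod 345 = 203.
x_1 = 203^2 mod 345 = 154.
x_2 = 154^2 mod 345 = 256.

203, 154, 256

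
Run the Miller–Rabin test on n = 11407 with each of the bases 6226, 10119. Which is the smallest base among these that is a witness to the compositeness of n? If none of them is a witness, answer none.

6226

n − 1 = 11406 = 2^1 · 5703, so s = 1 and d = 5703.
Base 6226: x_0 = 6226^5703 mod 11407 = 8360. x_0 ∉ {1, 11406} and s = 1, so 6226 is a Miller–Rabin witness and 11407 is composite.
Base 10119: x_0 = 10119^5703 mod 11407 = 5147. x_0 ∉ {1, 11406} and s = 1, so 10119 is a Miller–Rabin witness and 11407 is composite.
The smallest witness among the given bases is 6226.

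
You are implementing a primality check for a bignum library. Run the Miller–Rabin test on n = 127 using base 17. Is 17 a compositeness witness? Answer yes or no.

no

n − 1 = 126 = 2^1 · 63, so s = 1 and d = 63.
x_0 = 17^63 mod 127 = 1.
x_0 = 1, so 17 is not a witness.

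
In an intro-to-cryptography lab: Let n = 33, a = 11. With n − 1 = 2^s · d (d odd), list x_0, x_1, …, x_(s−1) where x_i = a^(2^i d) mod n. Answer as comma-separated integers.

n − 1 = 32 = 2^5 · 1, so s = 5 and d = 1.
x_0 = 11^1 mod 33 = 11.
x_1 = 11^2 mod 33 = 22.
x_2 = 22^2 mod 33 = 22.
x_3 = 22^2 mod 33 = 22.
x_4 = 22^2 mod 33 = 22.

11, 22, 22, 22, 22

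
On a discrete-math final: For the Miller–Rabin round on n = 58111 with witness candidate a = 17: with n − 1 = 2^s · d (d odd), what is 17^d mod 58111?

58110

n − 1 = 58110 = 2^1 · 29055, so s = 1 and d = 29055.
By repeated squaring, 17^29055 ≡ 58110 (mod 58111).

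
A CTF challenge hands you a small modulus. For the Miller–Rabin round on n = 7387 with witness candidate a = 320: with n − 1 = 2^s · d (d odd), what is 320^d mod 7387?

n − 1 = 7386 = 2^1 · 3693, so s = 1 and d = 3693.
Repeated squaring mod 7387: 320^1 ≡ 320, 320^2 ≡ 6369, 320^4 ≡ 2144, 320^8 ≡ 2022, 320^16 ≡ 3473, 320^32 ≡ 6145, 320^64 ≡ 6068, 320^128 ≡ 3816, 320^256 ≡ 2079, 320^512 ≡ 846, 320^1024 ≡ 6564, 320^2048 ≡ 5112.
3693 = 2048 + 1024 + 512 + 64 + 32 + 8 + 4 + 1, so 320^3693 ≡ 5112·6564·846·6068·6145·2022·2144·320 ≡ 5825 (mod 7387).

5825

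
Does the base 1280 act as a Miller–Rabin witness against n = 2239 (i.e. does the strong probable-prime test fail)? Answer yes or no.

no

n − 1 = 2238 = 2^1 · 1119, so s = 1 and d = 1119.
Repeated squaring mod 2239: 1280^1 ≡ 1280, 1280^2 ≡ 1691, 1280^4 ≡ 278, 1280^8 ≡ 1158, 1280^16 ≡ 2042, 1280^32 ≡ 746, 1280^64 ≡ 1244, 1280^128 ≡ 387, 1280^256 ≡ 1995, 1280^512 ≡ 1322, 1280^1024 ≡ 1264.
1119 = 1024 + 64 + 16 + 8 + 4 + 2 + 1, so 1280^1119 ≡ 1264·1244·2042·1158·278·1691·1280 ≡ 1 (mod 2239).
x_0 = 1280^1119 mod 2239 = 1.
x_0 = 1, so 1280 is not a witness.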